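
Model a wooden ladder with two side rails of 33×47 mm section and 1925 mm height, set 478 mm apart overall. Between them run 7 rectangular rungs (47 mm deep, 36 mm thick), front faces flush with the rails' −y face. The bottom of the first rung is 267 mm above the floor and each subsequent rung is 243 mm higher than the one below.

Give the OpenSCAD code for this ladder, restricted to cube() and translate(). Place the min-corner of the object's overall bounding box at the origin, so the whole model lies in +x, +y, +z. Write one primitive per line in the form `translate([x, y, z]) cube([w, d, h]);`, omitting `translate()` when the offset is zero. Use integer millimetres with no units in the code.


cube([33, 47, 1925]);
translate([445, 0, 0]) cube([33, 47, 1925]);
translate([33, 0, 267]) cube([412, 47, 36]);
translate([33, 0, 510]) cube([412, 47, 36]);
translate([33, 0, 753]) cube([412, 47, 36]);
translate([33, 0, 996]) cube([412, 47, 36]);
translate([33, 0, 1239]) cube([412, 47, 36]);
translate([33, 0, 1482]) cube([412, 47, 36]);
translate([33, 0, 1725]) cube([412, 47, 36]);


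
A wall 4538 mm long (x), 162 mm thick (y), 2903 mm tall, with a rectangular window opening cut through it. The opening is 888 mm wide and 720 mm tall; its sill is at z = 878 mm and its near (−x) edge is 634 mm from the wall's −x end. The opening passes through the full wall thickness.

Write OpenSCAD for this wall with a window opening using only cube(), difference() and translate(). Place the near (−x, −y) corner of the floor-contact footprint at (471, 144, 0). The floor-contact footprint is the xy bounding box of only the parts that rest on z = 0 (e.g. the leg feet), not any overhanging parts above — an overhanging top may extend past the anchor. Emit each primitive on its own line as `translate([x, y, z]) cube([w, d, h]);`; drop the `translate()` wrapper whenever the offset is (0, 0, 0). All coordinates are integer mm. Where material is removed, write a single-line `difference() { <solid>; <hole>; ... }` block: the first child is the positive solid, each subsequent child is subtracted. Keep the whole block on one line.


difference() { translate([471, 144, 0]) cube([4538, 162, 2903]); translate([1105, 144, 878]) cube([888, 162, 720]); }


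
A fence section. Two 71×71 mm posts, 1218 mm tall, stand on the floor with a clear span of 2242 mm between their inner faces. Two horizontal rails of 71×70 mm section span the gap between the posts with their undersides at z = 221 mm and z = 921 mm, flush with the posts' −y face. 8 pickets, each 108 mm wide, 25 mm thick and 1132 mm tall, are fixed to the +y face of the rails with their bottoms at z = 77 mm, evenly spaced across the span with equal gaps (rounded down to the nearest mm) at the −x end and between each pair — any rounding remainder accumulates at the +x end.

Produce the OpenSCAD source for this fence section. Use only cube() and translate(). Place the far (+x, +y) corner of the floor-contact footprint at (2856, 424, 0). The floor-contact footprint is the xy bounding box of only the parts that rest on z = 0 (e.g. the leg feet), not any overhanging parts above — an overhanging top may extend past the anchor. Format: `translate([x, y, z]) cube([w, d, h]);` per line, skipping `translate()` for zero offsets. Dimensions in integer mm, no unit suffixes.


translate([472, 353, 0]) cube([71, 71, 1218]);
translate([2785, 353, 0]) cube([71, 71, 1218]);
translate([543, 353, 221]) cube([2242, 71, 70]);
translate([543, 353, 921]) cube([2242, 71, 70]);
translate([696, 424, 77]) cube([108, 25, 1132]);
translate([957, 424, 77]) cube([108, 25, 1132]);
translate([1218, 424, 77]) cube([108, 25, 1132]);
translate([1479, 424, 77]) cube([108, 25, 1132]);
translate([1740, 424, 77]) cube([108, 25, 1132]);
translate([2001, 424, 77]) cube([108, 25, 1132]);
translate([2262, 424, 77]) cube([108, 25, 1132]);
translate([2523, 424, 77]) cube([108, 25, 1132]);


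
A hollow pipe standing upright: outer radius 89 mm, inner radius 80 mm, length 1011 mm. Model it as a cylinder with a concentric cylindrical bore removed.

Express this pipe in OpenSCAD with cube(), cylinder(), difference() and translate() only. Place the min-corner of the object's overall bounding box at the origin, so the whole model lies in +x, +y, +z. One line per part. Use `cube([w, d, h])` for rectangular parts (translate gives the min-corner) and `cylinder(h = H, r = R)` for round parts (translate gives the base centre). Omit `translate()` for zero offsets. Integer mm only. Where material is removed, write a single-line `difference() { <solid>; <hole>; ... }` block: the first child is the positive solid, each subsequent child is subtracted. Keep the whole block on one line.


difference() { translate([89, 89, 0]) cylinder(h = 1011, r = 89); translate([89, 89, 0]) cylinder(h = 1011, r = 80); }


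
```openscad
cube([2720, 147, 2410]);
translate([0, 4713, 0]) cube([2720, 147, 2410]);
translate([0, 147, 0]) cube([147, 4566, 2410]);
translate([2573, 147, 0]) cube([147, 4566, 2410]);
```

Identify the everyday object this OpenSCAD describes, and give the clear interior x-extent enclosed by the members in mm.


A house (or room) frame. The interior width is 2426 mm.

Four 2410 mm walls enclosing a rectangle with no floor or roof — a room or house frame. Outside width is 2720 mm and wall thickness is 147 mm, so the interior width is 2720 − 2 × 147 = 2426 mm.


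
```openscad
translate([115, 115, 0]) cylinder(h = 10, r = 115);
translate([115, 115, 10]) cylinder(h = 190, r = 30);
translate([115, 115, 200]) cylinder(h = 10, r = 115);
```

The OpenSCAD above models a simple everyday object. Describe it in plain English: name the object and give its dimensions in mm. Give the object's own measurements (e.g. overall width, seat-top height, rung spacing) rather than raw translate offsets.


A spool: two coaxial disc flanges of radius 115 mm and thickness 10 mm, joined by a core cylinder of radius 30 mm and height 190 mm. The lower flange rests on z = 0 and the three cylinders share a vertical axis.


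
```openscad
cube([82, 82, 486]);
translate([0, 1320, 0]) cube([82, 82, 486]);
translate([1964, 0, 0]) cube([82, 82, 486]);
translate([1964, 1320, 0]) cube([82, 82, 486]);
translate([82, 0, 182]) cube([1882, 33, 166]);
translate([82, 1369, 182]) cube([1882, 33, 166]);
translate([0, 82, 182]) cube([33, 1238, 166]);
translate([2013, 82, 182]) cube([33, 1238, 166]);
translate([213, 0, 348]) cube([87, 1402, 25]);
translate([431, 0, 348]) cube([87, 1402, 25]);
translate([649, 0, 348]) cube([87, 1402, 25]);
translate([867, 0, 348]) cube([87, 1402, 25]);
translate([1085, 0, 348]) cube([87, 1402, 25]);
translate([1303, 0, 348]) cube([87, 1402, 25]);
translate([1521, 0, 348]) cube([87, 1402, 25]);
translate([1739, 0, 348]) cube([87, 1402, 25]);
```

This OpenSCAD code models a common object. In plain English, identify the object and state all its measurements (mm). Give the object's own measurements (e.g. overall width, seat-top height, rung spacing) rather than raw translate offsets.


A bed frame 2046 mm long (x) by 1402 mm wide (y). Four 82×82 mm corner posts, 486 mm tall, at the corners of the footprint. Four rails of 33 mm thickness and 166 mm height run between adjacent posts with their undersides at z = 182 mm, their outer faces flush with the outside of the frame (the two x-running rails run between the posts' inner faces; the two y-running rails run between the posts' inner faces). 8 slats, each 87 mm wide (x) and 25 mm thick, lie across the top of the two x-running rails, running the full 1402 mm width of the frame in y; along x they sit between the end posts with a 131 mm gap after the −x posts and between neighbouring slats, leaving 138 mm before the +x posts.


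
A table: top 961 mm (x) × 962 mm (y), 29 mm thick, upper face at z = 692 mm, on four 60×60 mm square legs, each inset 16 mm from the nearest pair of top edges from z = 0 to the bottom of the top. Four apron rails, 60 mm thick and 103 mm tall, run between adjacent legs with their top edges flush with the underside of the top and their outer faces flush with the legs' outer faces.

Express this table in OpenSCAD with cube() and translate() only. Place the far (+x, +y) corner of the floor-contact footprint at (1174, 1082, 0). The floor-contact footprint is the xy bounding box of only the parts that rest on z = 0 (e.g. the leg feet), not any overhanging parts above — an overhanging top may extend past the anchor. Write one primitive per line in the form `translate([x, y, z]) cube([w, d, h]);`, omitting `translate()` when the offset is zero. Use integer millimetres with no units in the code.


translate([229, 136, 663]) cube([961, 962, 29]);
translate([245, 152, 0]) cube([60, 60, 663]);
translate([1114, 152, 0]) cube([60, 60, 663]);
translate([245, 1022, 0]) cube([60, 60, 663]);
translate([1114, 1022, 0]) cube([60, 60, 663]);
translate([305, 152, 560]) cube([809, 60, 103]);
translate([305, 1022, 560]) cube([809, 60, 103]);
translate([245, 212, 560]) cube([60, 810, 103]);
translate([1114, 212, 560]) cube([60, 810, 103]);


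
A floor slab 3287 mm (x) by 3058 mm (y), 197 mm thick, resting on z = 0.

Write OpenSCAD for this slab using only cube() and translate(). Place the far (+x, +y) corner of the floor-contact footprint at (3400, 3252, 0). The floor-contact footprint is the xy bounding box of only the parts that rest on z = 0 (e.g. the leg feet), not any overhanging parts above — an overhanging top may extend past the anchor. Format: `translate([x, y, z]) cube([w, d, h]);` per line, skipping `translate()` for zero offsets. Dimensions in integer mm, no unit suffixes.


translate([113, 194, 0]) cube([3287, 3058, 197]);


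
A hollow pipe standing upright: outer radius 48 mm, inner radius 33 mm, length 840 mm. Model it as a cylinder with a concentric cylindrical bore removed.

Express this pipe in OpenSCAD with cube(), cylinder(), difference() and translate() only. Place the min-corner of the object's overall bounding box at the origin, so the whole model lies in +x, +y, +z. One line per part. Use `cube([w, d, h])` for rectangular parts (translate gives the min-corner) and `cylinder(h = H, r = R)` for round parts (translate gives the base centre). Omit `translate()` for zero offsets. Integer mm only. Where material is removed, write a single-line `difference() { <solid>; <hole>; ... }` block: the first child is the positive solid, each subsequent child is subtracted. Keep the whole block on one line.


difference() { translate([48, 48, 0]) cylinder(h = 840, r = 48); translate([48, 48, 0]) cylinder(h = 840, r = 33); }


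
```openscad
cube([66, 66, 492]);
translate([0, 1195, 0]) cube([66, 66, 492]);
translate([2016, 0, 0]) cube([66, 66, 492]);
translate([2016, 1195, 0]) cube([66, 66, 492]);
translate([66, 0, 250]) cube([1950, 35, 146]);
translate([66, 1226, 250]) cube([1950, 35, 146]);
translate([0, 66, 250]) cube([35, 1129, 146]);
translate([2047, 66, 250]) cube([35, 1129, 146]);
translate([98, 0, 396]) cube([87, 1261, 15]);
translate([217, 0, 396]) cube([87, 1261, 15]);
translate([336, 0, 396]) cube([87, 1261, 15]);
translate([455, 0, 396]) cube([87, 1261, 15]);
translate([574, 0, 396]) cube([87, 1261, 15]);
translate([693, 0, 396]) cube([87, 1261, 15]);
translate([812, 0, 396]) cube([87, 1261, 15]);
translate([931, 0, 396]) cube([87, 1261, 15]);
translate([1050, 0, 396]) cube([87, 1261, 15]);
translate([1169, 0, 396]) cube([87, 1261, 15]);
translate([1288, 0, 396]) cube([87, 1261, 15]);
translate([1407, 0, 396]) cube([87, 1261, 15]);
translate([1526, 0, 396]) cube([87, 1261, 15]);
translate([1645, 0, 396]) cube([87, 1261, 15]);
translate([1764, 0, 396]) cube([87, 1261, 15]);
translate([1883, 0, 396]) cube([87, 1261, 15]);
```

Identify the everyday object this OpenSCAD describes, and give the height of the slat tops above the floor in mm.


A bed frame. The slat-top height is 411 mm.

Four posts, four rails, and a row of slats — a bed frame. Slats sit on the rails at z = 250 + 146 = 396; with slat thickness 15, the top is 411 mm.


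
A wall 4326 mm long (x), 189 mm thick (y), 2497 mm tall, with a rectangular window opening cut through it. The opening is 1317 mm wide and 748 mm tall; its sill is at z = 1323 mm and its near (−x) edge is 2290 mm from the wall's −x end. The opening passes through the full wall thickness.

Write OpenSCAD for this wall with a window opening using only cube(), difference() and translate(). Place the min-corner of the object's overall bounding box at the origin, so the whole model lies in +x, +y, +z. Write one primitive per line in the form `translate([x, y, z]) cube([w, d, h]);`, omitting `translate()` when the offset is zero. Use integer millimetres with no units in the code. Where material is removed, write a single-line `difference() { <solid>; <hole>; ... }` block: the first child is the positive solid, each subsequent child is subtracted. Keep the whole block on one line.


difference() { cube([4326, 189, 2497]); translate([2290, 0, 1323]) cube([1317, 189, 748]); }


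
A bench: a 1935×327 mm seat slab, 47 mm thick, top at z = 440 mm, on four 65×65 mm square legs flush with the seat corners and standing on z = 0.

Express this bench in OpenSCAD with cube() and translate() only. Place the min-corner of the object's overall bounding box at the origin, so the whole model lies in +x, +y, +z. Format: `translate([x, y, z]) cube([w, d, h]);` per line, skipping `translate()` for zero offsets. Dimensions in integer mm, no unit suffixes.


translate([0, 0, 393]) cube([1935, 327, 47]);
cube([65, 65, 393]);
translate([0, 262, 0]) cube([65, 65, 393]);
translate([1870, 0, 0]) cube([65, 65, 393]);
translate([1870, 262, 0]) cube([65, 65, 393]);


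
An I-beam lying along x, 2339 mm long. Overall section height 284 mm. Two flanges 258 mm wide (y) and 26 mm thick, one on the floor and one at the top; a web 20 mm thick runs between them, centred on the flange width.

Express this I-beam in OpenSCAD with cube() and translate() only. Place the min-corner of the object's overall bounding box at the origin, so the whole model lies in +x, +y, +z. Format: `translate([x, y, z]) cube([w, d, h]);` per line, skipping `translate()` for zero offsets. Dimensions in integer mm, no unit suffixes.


cube([2339, 258, 26]);
translate([0, 119, 26]) cube([2339, 20, 232]);
translate([0, 0, 258]) cube([2339, 258, 26]);


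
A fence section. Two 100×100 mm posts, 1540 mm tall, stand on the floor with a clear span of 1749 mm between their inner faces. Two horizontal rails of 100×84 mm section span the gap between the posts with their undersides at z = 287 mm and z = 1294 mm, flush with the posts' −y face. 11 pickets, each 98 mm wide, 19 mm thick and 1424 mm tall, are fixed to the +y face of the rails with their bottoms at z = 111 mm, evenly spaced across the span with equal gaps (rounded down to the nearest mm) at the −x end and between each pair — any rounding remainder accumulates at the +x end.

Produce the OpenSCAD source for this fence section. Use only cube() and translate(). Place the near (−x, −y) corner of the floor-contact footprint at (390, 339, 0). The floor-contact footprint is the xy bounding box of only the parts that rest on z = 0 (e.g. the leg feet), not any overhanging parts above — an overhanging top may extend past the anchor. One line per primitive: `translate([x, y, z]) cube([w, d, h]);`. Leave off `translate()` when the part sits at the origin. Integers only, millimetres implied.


translate([390, 339, 0]) cube([100, 100, 1540]);
translate([2239, 339, 0]) cube([100, 100, 1540]);
translate([490, 339, 287]) cube([1749, 100, 84]);
translate([490, 339, 1294]) cube([1749, 100, 84]);
translate([545, 439, 111]) cube([98, 19, 1424]);
translate([698, 439, 111]) cube([98, 19, 1424]);
translate([851, 439, 111]) cube([98, 19, 1424]);
translate([1004, 439, 111]) cube([98, 19, 1424]);
translate([1157, 439, 111]) cube([98, 19, 1424]);
translate([1310, 439, 111]) cube([98, 19, 1424]);
translate([1463, 439, 111]) cube([98, 19, 1424]);
translate([1616, 439, 111]) cube([98, 19, 1424]);
translate([1769, 439, 111]) cube([98, 19, 1424]);
translate([1922, 439, 111]) cube([98, 19, 1424]);
translate([2075, 439, 111]) cube([98, 19, 1424]);


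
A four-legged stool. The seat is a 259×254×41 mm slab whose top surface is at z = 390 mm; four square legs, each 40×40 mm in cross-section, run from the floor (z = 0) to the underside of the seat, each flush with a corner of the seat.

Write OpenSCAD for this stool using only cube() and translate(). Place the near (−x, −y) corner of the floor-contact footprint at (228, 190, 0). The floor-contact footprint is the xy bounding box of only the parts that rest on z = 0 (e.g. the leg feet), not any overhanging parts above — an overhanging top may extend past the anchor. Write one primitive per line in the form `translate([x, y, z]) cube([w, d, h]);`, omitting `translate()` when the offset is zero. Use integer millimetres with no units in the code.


// leg_h = 390 - 41 = 349
translate([228, 190, 349]) cube([259, 254, 41]);
translate([228, 190, 0]) cube([40, 40, 349]);
translate([447, 190, 0]) cube([40, 40, 349]);
translate([228, 404, 0]) cube([40, 40, 349]);
translate([447, 404, 0]) cube([40, 40, 349]);


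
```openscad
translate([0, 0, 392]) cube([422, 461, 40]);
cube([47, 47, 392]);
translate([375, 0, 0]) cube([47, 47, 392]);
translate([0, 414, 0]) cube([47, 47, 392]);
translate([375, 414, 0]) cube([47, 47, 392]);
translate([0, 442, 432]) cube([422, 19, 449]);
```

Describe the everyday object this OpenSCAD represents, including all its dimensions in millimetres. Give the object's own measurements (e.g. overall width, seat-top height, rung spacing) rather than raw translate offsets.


A chair. The seat is a 422×461×40 mm slab with its top at z = 432 mm, on four 47×47 mm corner legs (flush with the seat edges, standing on z = 0). A flat backrest 19 mm thick, 449 mm tall, spans the full seat width and rises from the seat top along its +y edge, rear face flush with the rear of the seat.


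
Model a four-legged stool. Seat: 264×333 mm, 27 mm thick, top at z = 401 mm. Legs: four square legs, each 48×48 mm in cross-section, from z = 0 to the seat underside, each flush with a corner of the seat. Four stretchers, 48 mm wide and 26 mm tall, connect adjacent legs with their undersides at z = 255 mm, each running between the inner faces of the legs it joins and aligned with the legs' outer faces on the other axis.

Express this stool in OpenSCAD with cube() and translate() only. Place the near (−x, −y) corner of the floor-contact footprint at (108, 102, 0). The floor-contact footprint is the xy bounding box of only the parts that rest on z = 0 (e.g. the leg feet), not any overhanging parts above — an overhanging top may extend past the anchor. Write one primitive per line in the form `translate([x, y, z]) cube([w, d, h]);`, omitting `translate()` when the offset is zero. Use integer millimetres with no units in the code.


translate([108, 102, 374]) cube([264, 333, 27]);
translate([108, 102, 0]) cube([48, 48, 374]);
translate([324, 102, 0]) cube([48, 48, 374]);
translate([108, 387, 0]) cube([48, 48, 374]);
translate([324, 387, 0]) cube([48, 48, 374]);
translate([156, 102, 255]) cube([168, 48, 26]);
translate([156, 387, 255]) cube([168, 48, 26]);
translate([108, 150, 255]) cube([48, 237, 26]);
translate([324, 150, 255]) cube([48, 237, 26]);


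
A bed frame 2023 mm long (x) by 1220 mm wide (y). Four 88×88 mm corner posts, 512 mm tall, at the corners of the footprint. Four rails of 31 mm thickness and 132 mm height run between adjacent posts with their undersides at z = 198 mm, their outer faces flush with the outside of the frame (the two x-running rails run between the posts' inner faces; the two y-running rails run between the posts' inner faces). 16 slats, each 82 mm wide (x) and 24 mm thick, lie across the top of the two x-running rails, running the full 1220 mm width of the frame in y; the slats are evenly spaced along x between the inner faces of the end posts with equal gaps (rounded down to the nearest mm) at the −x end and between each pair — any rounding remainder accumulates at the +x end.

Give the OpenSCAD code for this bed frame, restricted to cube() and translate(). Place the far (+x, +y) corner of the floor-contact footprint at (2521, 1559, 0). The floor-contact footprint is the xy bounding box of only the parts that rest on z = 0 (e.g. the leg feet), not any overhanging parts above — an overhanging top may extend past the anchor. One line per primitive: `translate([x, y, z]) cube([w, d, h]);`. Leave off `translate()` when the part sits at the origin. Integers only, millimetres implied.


// slat z = rail_z + rail_h = 198 + 132 = 330
// slat gap = ⌊(1847 − 16·82) / 17⌋ = 31
translate([498, 339, 0]) cube([88, 88, 512]);
translate([498, 1471, 0]) cube([88, 88, 512]);
translate([2433, 339, 0]) cube([88, 88, 512]);
translate([2433, 1471, 0]) cube([88, 88, 512]);
translate([586, 339, 198]) cube([1847, 31, 132]);
translate([586, 1528, 198]) cube([1847, 31, 132]);
translate([498, 427, 198]) cube([31, 1044, 132]);
translate([2490, 427, 198]) cube([31, 1044, 132]);
translate([617, 339, 330]) cube([82, 1220, 24]);
translate([730, 339, 330]) cube([82, 1220, 24]);
translate([843, 339, 330]) cube([82, 1220, 24]);
translate([956, 339, 330]) cube([82, 1220, 24]);
translate([1069, 339, 330]) cube([82, 1220, 24]);
translate([1182, 339, 330]) cube([82, 1220, 24]);
translate([1295, 339, 330]) cube([82, 1220, 24]);
translate([1408, 339, 330]) cube([82, 1220, 24]);
translate([1521, 339, 330]) cube([82, 1220, 24]);
translate([1634, 339, 330]) cube([82, 1220, 24]);
translate([1747, 339, 330]) cube([82, 1220, 24]);
translate([1860, 339, 330]) cube([82, 1220, 24]);
translate([1973, 339, 330]) cube([82, 1220, 24]);
translate([2086, 339, 330]) cube([82, 1220, 24]);
translate([2199, 339, 330]) cube([82, 1220, 24]);
translate([2312, 339, 330]) cube([82, 1220, 24]);


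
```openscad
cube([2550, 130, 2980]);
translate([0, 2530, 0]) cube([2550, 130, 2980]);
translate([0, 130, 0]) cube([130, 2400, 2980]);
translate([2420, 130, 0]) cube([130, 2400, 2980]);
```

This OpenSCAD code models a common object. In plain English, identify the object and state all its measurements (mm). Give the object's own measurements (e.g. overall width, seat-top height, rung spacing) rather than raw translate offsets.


The wall frame of a small rectangular building: four walls, each 2980 mm tall and 130 mm thick, enclosing a footprint 2550 mm (x) by 2660 mm (y) outside-to-outside, with no floor or roof. The front and back walls (the −y and +y sides) span the full width; the two side walls fit between them.


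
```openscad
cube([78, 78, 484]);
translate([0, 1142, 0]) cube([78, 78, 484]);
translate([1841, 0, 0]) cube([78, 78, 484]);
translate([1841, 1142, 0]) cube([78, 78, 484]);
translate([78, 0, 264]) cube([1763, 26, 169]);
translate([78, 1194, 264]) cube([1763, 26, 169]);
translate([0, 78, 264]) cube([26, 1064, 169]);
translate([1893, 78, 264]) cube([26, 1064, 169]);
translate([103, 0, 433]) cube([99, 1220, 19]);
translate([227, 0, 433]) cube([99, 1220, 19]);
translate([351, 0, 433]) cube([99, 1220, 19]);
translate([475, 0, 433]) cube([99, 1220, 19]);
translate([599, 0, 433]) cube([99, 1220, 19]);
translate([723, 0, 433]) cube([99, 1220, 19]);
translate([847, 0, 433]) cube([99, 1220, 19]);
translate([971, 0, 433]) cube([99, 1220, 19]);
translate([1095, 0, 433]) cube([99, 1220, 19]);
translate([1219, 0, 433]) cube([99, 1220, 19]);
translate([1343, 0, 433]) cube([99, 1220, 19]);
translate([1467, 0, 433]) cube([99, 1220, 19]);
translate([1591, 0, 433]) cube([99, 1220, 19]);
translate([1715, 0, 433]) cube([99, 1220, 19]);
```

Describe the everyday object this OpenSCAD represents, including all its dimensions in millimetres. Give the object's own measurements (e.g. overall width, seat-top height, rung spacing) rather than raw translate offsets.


A bed frame 1919 mm long (x) by 1220 mm wide (y). Four 78×78 mm corner posts, 484 mm tall, at the corners of the footprint. Four rails of 26 mm thickness and 169 mm height run between adjacent posts with their undersides at z = 264 mm, their outer faces flush with the outside of the frame (the two x-running rails run between the posts' inner faces; the two y-running rails run between the posts' inner faces). 14 slats, each 99 mm wide (x) and 19 mm thick, lie across the top of the two x-running rails, running the full 1220 mm width of the frame in y; along x they sit between the end posts with a 25 mm gap after the −x posts and between neighbouring slats, leaving 27 mm before the +x posts.


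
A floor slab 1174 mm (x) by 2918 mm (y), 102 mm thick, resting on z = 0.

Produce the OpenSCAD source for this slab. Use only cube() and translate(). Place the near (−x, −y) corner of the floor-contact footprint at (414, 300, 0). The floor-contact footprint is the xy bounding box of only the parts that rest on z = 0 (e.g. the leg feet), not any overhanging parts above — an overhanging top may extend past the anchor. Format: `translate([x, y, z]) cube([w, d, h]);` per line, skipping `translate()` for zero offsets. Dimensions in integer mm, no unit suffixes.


translate([414, 300, 0]) cube([1174, 2918, 102]);


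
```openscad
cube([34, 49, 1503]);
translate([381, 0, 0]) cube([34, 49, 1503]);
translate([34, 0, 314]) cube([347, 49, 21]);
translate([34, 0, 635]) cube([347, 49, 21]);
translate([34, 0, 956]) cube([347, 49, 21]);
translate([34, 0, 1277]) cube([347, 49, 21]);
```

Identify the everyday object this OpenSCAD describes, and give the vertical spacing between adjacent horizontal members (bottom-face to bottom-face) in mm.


A ladder. The rung spacing is 321 mm.

Two tall 34×49 posts with 4 short bars between them — a ladder. Adjacent rungs sit at z = 314 and z = 635, so the spacing is 635 − 314 = 321 mm.


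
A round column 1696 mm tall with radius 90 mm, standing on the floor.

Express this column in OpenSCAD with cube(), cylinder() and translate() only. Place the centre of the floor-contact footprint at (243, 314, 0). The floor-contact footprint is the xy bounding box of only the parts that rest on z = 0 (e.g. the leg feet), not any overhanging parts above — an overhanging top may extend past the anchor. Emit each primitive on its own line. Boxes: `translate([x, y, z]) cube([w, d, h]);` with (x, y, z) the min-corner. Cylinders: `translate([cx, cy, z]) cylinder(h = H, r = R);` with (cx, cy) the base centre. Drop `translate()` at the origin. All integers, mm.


translate([243, 314, 0]) cylinder(h = 1696, r = 90);


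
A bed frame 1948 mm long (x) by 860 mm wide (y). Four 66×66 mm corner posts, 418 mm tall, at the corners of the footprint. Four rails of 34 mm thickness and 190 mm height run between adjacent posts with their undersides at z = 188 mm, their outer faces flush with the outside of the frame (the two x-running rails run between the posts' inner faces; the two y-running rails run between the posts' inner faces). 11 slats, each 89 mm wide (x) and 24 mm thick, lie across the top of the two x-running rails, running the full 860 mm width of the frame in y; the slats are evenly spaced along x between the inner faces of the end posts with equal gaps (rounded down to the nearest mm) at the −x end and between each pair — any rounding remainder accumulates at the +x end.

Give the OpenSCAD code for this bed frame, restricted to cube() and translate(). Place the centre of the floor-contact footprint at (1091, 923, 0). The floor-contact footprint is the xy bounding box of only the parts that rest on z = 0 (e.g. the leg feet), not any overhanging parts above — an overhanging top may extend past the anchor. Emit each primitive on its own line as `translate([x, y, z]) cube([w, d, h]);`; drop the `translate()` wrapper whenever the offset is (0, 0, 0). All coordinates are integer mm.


// slat z = rail_z + rail_h = 188 + 190 = 378
// slat gap = ⌊(1816 − 11·89) / 12⌋ = 69
translate([117, 493, 0]) cube([66, 66, 418]);
translate([117, 1287, 0]) cube([66, 66, 418]);
translate([1999, 493, 0]) cube([66, 66, 418]);
translate([1999, 1287, 0]) cube([66, 66, 418]);
translate([183, 493, 188]) cube([1816, 34, 190]);
translate([183, 1319, 188]) cube([1816, 34, 190]);
translate([117, 559, 188]) cube([34, 728, 190]);
translate([2031, 559, 188]) cube([34, 728, 190]);
translate([252, 493, 378]) cube([89, 860, 24]);
translate([410, 493, 378]) cube([89, 860, 24]);
translate([568, 493, 378]) cube([89, 860, 24]);
translate([726, 493, 378]) cube([89, 860, 24]);
translate([884, 493, 378]) cube([89, 860, 24]);
translate([1042, 493, 378]) cube([89, 860, 24]);
translate([1200, 493, 378]) cube([89, 860, 24]);
translate([1358, 493, 378]) cube([89, 860, 24]);
translate([1516, 493, 378]) cube([89, 860, 24]);
translate([1674, 493, 378]) cube([89, 860, 24]);
translate([1832, 493, 378]) cube([89, 860, 24]);


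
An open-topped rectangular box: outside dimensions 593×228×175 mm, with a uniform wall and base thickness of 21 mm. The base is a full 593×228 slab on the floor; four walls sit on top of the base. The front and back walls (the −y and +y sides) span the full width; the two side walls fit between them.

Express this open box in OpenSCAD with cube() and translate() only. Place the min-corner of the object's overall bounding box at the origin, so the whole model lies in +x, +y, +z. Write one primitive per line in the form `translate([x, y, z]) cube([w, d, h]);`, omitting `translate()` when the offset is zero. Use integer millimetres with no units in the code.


cube([593, 228, 21]);
translate([0, 0, 21]) cube([593, 21, 154]);
translate([0, 207, 21]) cube([593, 21, 154]);
translate([0, 21, 21]) cube([21, 186, 154]);
translate([572, 21, 21]) cube([21, 186, 154]);


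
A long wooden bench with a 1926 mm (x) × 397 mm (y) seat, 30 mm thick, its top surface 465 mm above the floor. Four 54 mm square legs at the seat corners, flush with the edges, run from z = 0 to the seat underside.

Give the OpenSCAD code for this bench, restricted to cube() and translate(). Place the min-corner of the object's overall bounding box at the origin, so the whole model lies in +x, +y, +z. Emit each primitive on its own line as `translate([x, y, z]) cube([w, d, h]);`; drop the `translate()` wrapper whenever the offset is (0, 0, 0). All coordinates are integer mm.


translate([0, 0, 435]) cube([1926, 397, 30]);
cube([54, 54, 435]);
translate([0, 343, 0]) cube([54, 54, 435]);
translate([1872, 0, 0]) cube([54, 54, 435]);
translate([1872, 343, 0]) cube([54, 54, 435]);


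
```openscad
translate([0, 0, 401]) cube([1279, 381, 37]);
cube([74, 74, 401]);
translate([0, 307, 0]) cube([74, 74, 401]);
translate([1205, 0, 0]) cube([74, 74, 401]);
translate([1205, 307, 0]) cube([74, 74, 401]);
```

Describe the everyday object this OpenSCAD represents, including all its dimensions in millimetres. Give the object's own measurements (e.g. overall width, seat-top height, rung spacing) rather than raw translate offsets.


A long wooden bench with a 1279 mm (x) × 381 mm (y) seat, 37 mm thick, its top surface 438 mm above the floor. Four 74 mm square legs at the seat corners, flush with the edges, run from z = 0 to the seat underside.


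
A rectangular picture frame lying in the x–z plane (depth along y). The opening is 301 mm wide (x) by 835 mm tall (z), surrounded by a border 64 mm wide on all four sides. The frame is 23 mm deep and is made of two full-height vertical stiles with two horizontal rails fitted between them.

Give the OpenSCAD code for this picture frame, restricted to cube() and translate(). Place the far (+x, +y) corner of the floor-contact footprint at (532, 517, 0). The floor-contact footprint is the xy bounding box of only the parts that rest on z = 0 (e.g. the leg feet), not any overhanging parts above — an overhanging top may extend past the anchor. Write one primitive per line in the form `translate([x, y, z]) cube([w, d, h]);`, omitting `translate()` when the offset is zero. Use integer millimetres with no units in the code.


translate([103, 494, 0]) cube([64, 23, 963]);
translate([468, 494, 0]) cube([64, 23, 963]);
translate([167, 494, 0]) cube([301, 23, 64]);
translate([167, 494, 899]) cube([301, 23, 64]);


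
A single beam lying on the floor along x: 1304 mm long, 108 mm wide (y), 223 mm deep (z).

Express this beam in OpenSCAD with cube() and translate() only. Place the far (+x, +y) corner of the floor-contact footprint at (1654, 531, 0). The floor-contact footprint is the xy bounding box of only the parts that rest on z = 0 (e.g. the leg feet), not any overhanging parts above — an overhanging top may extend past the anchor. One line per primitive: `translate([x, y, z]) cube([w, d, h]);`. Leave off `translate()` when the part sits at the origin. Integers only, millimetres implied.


translate([350, 423, 0]) cube([1304, 108, 223]);


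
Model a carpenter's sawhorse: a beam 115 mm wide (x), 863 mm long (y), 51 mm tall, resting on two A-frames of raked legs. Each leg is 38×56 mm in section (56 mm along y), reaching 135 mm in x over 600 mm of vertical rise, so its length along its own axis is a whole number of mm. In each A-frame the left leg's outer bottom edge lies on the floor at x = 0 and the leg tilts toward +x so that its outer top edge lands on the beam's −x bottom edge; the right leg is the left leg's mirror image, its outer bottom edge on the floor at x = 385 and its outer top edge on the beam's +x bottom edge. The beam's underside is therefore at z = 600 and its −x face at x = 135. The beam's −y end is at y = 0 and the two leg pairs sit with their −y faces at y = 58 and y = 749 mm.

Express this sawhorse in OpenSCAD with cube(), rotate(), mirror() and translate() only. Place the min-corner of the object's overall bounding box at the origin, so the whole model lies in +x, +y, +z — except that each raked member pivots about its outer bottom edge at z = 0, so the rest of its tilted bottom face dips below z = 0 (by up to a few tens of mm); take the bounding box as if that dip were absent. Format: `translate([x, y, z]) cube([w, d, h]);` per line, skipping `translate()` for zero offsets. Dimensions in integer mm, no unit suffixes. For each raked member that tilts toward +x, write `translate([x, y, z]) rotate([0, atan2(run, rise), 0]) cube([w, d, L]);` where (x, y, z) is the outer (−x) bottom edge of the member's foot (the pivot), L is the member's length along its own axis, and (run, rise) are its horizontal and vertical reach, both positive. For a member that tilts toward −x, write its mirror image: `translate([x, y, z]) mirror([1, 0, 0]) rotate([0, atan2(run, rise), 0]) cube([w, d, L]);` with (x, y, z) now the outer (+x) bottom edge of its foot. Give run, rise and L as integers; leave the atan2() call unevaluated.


translate([135, 0, 600]) cube([115, 863, 51]);
translate([0, 58, 0]) rotate([0, atan2(135, 600), 0]) cube([38, 56, 615]);
translate([385, 58, 0]) mirror([1, 0, 0]) rotate([0, atan2(135, 600), 0]) cube([38, 56, 615]);
translate([0, 749, 0]) rotate([0, atan2(135, 600), 0]) cube([38, 56, 615]);
translate([385, 749, 0]) mirror([1, 0, 0]) rotate([0, atan2(135, 600), 0]) cube([38, 56, 615]);


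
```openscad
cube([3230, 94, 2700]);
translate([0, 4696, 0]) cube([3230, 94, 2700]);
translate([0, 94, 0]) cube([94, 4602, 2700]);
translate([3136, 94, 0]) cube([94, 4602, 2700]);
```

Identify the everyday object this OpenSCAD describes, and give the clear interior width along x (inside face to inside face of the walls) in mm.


A house (or room) frame. The interior width is 3042 mm.

Four 2700 mm walls enclosing a rectangle with no floor or roof — a room or house frame. Outside width is 3230 mm and wall thickness is 94 mm, so the interior width is 3230 − 2 × 94 = 3042 mm.


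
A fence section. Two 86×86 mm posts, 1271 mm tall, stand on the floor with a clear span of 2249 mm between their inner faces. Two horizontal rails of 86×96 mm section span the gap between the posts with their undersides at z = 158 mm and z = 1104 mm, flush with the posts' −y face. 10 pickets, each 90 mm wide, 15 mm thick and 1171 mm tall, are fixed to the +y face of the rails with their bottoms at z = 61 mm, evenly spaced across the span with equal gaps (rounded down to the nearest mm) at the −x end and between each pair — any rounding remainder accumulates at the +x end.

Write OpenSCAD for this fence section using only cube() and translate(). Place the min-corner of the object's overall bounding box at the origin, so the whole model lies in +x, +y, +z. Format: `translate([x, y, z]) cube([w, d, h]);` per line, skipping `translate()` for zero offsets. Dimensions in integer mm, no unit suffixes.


cube([86, 86, 1271]);
translate([2335, 0, 0]) cube([86, 86, 1271]);
translate([86, 0, 158]) cube([2249, 86, 96]);
translate([86, 0, 1104]) cube([2249, 86, 96]);
translate([208, 86, 61]) cube([90, 15, 1171]);
translate([420, 86, 61]) cube([90, 15, 1171]);
translate([632, 86, 61]) cube([90, 15, 1171]);
translate([844, 86, 61]) cube([90, 15, 1171]);
translate([1056, 86, 61]) cube([90, 15, 1171]);
translate([1268, 86, 61]) cube([90, 15, 1171]);
translate([1480, 86, 61]) cube([90, 15, 1171]);
translate([1692, 86, 61]) cube([90, 15, 1171]);
translate([1904, 86, 61]) cube([90, 15, 1171]);
translate([2116, 86, 61]) cube([90, 15, 1171]);


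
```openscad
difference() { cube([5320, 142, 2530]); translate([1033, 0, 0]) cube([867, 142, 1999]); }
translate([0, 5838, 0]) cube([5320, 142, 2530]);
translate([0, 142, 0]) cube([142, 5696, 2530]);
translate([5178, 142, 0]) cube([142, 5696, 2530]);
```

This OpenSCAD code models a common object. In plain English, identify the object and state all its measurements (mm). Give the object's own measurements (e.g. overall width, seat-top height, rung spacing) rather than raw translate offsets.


A single room: four walls, each 2530 mm tall and 142 mm thick, enclosing an outside footprint 5320×5980 mm (x × y), no floor or roof. The front and back walls (−y and +y sides) run the full x-width; the side walls fit between their inner faces. A door opening 867 mm wide and 1999 mm tall is cut through the front wall from the floor up, its −x edge 1033 mm from the wall's −x end.


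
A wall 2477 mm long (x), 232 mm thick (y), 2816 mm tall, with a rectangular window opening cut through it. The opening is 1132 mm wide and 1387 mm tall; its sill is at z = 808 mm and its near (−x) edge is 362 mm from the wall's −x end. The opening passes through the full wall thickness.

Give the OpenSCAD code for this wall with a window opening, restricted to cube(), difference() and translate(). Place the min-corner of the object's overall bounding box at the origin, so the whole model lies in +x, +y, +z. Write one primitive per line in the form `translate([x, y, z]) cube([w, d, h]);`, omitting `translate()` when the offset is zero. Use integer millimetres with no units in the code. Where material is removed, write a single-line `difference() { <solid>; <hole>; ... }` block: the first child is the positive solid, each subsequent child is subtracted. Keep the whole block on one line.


difference() { cube([2477, 232, 2816]); translate([362, 0, 808]) cube([1132, 232, 1387]); }


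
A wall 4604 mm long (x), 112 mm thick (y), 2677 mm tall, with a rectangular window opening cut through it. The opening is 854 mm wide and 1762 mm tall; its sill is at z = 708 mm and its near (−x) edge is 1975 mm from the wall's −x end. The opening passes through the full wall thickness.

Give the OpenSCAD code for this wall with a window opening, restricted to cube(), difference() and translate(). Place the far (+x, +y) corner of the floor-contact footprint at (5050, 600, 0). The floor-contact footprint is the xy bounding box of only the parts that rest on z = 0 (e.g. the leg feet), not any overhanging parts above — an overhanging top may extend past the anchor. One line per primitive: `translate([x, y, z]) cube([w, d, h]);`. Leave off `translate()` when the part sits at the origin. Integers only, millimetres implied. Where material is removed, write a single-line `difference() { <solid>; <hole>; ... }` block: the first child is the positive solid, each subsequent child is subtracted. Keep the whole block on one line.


difference() { translate([446, 488, 0]) cube([4604, 112, 2677]); translate([2421, 488, 708]) cube([854, 112, 1762]); }
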